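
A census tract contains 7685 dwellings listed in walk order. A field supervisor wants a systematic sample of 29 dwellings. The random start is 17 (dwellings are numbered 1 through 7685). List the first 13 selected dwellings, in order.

k = N/n = 7685/29 = 265
dwelling 1: 17
dwelling 2: 17 + 265 = 282
dwelling 3: 282 + 265 = 547
dwelling 4: 547 + 265 = 812
dwelling 5: 812 + 265 = 1077
dwelling 6: 1077 + 265 = 1342
dwelling 7: 1342 + 265 = 1607
dwelling 8: 1607 + 265 = 1872
dwelling 9: 1872 + 265 = 2137
dwelling 10: 2137 + 265 = 2402
dwelling 11: 2402 + 265 = 2667
dwelling 12: 2667 + 265 = 2932
dwelling 13: 2932 + 265 = 3197

17, 282, 547, 812, 1077, 1342, 1607, 1872, 2137, 2402, 2667, 2932, 3197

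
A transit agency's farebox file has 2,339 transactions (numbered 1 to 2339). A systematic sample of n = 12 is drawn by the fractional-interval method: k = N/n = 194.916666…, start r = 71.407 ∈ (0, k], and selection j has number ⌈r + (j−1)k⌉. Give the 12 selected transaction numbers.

72, 267, 462, 657, 852, 1046, 1241, 1436, 1631, 1826, 2021, 2216

j=1: r + 0k = 71.407 → ⌈·⌉ = 72
j=2: r + 1k = 266.323666… → ⌈·⌉ = 267
j=3: r + 2k = 461.240333… → ⌈·⌉ = 462
j=4: r + 3k = 656.157 → ⌈·⌉ = 657
j=5: r + 4k = 851.073666… → ⌈·⌉ = 852
j=6: r + 5k = 1045.990333… → ⌈·⌉ = 1046
j=7: r + 6k = 1240.907 → ⌈·⌉ = 1241
j=8: r + 7k = 1435.823666… → ⌈·⌉ = 1436
j=9: r + 8k = 1630.740333… → ⌈·⌉ = 1631
j=10: r + 9k = 1825.657 → ⌈·⌉ = 1826
j=11: r + 10k = 2020.573666… → ⌈·⌉ = 2021
j=12: r + 11k = 2215.490333… → ⌈·⌉ = 2216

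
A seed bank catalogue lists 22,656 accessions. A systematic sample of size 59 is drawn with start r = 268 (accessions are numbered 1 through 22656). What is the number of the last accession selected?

k = 22656/59 = 384
59th selection = r + (59−1)·k = 268 + 58×384 = 268 + 22272 = 22540

22540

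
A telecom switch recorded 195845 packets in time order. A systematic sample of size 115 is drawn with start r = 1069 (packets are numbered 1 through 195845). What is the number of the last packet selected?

195211

k = 195845/115 = 1703
115th selection = r + (115−1)·k = 1069 + 114×1703 = 1069 + 194142 = 195211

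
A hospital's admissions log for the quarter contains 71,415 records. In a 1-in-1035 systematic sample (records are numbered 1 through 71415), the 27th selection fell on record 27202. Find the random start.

k = 1035
r = 27202 − (27−1)×1035 = 27202 − 26910 = 292

292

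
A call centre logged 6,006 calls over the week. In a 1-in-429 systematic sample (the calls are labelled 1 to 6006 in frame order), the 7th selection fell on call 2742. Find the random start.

168

k = 429
r = 2742 − (7−1)×429 = 2742 − 2574 = 168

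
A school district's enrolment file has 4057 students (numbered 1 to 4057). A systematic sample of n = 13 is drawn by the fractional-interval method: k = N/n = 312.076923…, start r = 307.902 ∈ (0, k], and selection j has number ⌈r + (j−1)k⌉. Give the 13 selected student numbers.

308, 620, 933, 1245, 1557, 1869, 2181, 2493, 2805, 3117, 3429, 3741, 4053

j=1: r + 0k = 307.902 → ⌈·⌉ = 308
j=2: r + 1k = 619.978923… → ⌈·⌉ = 620
j=3: r + 2k = 932.055846… → ⌈·⌉ = 933
j=4: r + 3k = 1244.132769… → ⌈·⌉ = 1245
j=5: r + 4k = 1556.209692… → ⌈·⌉ = 1557
j=6: r + 5k = 1868.286615… → ⌈·⌉ = 1869
j=7: r + 6k = 2180.363538… → ⌈·⌉ = 2181
j=8: r + 7k = 2492.440461… → ⌈·⌉ = 2493
j=9: r + 8k = 2804.517384… → ⌈·⌉ = 2805
j=10: r + 9k = 3116.594307… → ⌈·⌉ = 3117
j=11: r + 10k = 3428.671230… → ⌈·⌉ = 3429
j=12: r + 11k = 3740.748153… → ⌈·⌉ = 3741
j=13: r + 12k = 4052.825076… → ⌈·⌉ = 4053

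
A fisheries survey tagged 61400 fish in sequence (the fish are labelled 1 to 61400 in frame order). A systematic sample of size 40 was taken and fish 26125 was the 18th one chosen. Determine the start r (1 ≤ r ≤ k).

30

k = 61400/40 = 1535
r = 26125 − (18−1)×1535 = 26125 − 26095 = 30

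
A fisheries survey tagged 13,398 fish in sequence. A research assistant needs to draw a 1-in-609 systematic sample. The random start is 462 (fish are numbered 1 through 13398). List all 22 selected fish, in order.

fish 1: 462
fish 2: 462 + 609 = 1071
fish 3: 1071 + 609 = 1680
fish 4: 1680 + 609 = 2289
fish 5: 2289 + 609 = 2898
fish 6: 2898 + 609 = 3507
fish 7: 3507 + 609 = 4116
fish 8: 4116 + 609 = 4725
fish 9: 4725 + 609 = 5334
fish 10: 5334 + 609 = 5943
fish 11: 5943 + 609 = 6552
fish 12: 6552 + 609 = 7161
fish 13: 7161 + 609 = 7770
fish 14: 7770 + 609 = 8379
fish 15: 8379 + 609 = 8988
fish 16: 8988 + 609 = 9597
fish 17: 9597 + 609 = 10206
fish 18: 10206 + 609 = 10815
fish 19: 10815 + 609 = 11424
fish 20: 11424 + 609 = 12033
fish 21: 12033 + 609 = 12642
fish 22: 12642 + 609 = 13251

462, 1071, 1680, 2289, 2898, 3507, 4116, 4725, 5334, 5943, 6552, 7161, 7770, 8379, 8988, 9597, 10206, 10815, 11424, 12033, 12642, 13251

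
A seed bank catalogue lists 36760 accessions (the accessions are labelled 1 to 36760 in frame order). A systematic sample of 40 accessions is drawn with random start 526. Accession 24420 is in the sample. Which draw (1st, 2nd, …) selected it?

27

k = 36760/40 = 919
position = (24420 − 526)/919 + 1 = 23894/919 + 1 = 26 + 1 = 27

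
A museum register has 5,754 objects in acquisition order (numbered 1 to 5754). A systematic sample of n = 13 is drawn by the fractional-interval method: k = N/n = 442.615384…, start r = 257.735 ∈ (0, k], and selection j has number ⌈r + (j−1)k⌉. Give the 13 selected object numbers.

j=1: r + 0k = 257.735 → ⌈·⌉ = 258
j=2: r + 1k = 700.350384… → ⌈·⌉ = 701
j=3: r + 2k = 1142.965769… → ⌈·⌉ = 1143
j=4: r + 3k = 1585.581153… → ⌈·⌉ = 1586
j=5: r + 4k = 2028.196538… → ⌈·⌉ = 2029
j=6: r + 5k = 2470.811923… → ⌈·⌉ = 2471
j=7: r + 6k = 2913.427307… → ⌈·⌉ = 2914
j=8: r + 7k = 3356.042692… → ⌈·⌉ = 3357
j=9: r + 8k = 3798.658076… → ⌈·⌉ = 3799
j=10: r + 9k = 4241.273461… → ⌈·⌉ = 4242
j=11: r + 10k = 4683.888846… → ⌈·⌉ = 4684
j=12: r + 11k = 5126.504230… → ⌈·⌉ = 5127
j=13: r + 12k = 5569.119615… → ⌈·⌉ = 5570

258, 701, 1143, 1586, 2029, 2471, 2914, 3357, 3799, 4242, 4684, 5127, 5570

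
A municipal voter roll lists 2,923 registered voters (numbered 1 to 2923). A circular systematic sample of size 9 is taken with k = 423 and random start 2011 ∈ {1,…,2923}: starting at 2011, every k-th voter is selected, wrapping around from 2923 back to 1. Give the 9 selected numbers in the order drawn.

Selection 1: 2011
Selection 2: 2011 + 423 = 2434
Selection 3: 2434 + 423 = 2857
Selection 4: 2857 + 423 = 3280 → 3280 − 2923 = 357
Selection 5: 357 + 423 = 780
Selection 6: 780 + 423 = 1203
Selection 7: 1203 + 423 = 1626
Selection 8: 1626 + 423 = 2049
Selection 9: 2049 + 423 = 2472

2011, 2434, 2857, 357, 780, 1203, 1626, 2049, 2472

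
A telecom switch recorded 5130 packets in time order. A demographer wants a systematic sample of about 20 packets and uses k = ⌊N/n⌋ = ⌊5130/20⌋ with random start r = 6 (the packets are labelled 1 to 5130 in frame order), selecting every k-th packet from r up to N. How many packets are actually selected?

k = ⌊5130/20⌋ = 256
Achieved size = ⌊(5130 − 6)/256⌋ + 1 = ⌊5124/256⌋ + 1 = 20 + 1 = 21
(last selection: 6 + 20×256 = 5126 ≤ 5130; next would be 5382 > 5130)

21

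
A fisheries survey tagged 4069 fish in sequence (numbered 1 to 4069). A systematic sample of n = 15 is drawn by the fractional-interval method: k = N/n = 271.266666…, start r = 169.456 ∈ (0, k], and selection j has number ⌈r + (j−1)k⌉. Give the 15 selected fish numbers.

170, 441, 712, 984, 1255, 1526, 1798, 2069, 2340, 2611, 2883, 3154, 3425, 3696, 3968

j=1: r + 0k = 169.456 → ⌈·⌉ = 170
j=2: r + 1k = 440.722666… → ⌈·⌉ = 441
j=3: r + 2k = 711.989333… → ⌈·⌉ = 712
j=4: r + 3k = 983.256 → ⌈·⌉ = 984
j=5: r + 4k = 1254.522666… → ⌈·⌉ = 1255
j=6: r + 5k = 1525.789333… → ⌈·⌉ = 1526
j=7: r + 6k = 1797.056 → ⌈·⌉ = 1798
j=8: r + 7k = 2068.322666… → ⌈·⌉ = 2069
j=9: r + 8k = 2339.589333… → ⌈·⌉ = 2340
j=10: r + 9k = 2610.856 → ⌈·⌉ = 2611
j=11: r + 10k = 2882.122666… → ⌈·⌉ = 2883
j=12: r + 11k = 3153.389333… → ⌈·⌉ = 3154
j=13: r + 12k = 3424.656 → ⌈·⌉ = 3425
j=14: r + 13k = 3695.922666… → ⌈·⌉ = 3696
j=15: r + 14k = 3967.189333… → ⌈·⌉ = 3968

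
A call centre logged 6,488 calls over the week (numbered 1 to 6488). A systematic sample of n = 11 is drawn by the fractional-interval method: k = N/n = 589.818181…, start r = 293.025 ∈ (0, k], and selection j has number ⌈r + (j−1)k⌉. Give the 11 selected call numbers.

294, 883, 1473, 2063, 2653, 3243, 3832, 4422, 5012, 5602, 6192

j=1: r + 0k = 293.025 → ⌈·⌉ = 294
j=2: r + 1k = 882.843181… → ⌈·⌉ = 883
j=3: r + 2k = 1472.661363… → ⌈·⌉ = 1473
j=4: r + 3k = 2062.479545… → ⌈·⌉ = 2063
j=5: r + 4k = 2652.297727… → ⌈·⌉ = 2653
j=6: r + 5k = 3242.115909… → ⌈·⌉ = 3243
j=7: r + 6k = 3831.934090… → ⌈·⌉ = 3832
j=8: r + 7k = 4421.752272… → ⌈·⌉ = 4422
j=9: r + 8k = 5011.570454… → ⌈·⌉ = 5012
j=10: r + 9k = 5601.388636… → ⌈·⌉ = 5602
j=11: r + 10k = 6191.206818… → ⌈·⌉ = 6192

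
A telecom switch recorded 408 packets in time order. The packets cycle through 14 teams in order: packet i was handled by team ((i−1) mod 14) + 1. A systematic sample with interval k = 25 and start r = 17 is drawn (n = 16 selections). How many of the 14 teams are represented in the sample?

Consecutive selections differ by k = 25, so their team numbers differ by 25 mod 14 = 11.
gcd(25, 14) = 1, so the sample visits 14/1 = 14 distinct residues mod 14.
Start 17 is team 3; the teams hit are 1, 2, 3, 4, 5, 6, 7, 8, 9, 10, 11, 12, 13, 14.

14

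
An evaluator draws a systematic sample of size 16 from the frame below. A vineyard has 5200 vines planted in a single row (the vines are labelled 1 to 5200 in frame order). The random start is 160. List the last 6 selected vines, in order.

k = N/n = 5200/16 = 325
11th selection = 160 + 10×325 = 3410
12th: 3410 + 325 = 3735
13th: 3735 + 325 = 4060
14th: 4060 + 325 = 4385
15th: 4385 + 325 = 4710
16th: 4710 + 325 = 5035

3410, 3735, 4060, 4385, 4710, 5035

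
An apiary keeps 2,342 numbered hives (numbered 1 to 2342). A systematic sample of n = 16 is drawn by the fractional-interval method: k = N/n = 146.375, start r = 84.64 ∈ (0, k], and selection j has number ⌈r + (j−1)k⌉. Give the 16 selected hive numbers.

85, 232, 378, 524, 671, 817, 963, 1110, 1256, 1403, 1549, 1695, 1842, 1988, 2134, 2281

j=1: r + 0k = 84.64 → ⌈·⌉ = 85
j=2: r + 1k = 231.015 → ⌈·⌉ = 232
j=3: r + 2k = 377.39 → ⌈·⌉ = 378
j=4: r + 3k = 523.765 → ⌈·⌉ = 524
j=5: r + 4k = 670.14 → ⌈·⌉ = 671
j=6: r + 5k = 816.515 → ⌈·⌉ = 817
j=7: r + 6k = 962.89 → ⌈·⌉ = 963
j=8: r + 7k = 1109.265 → ⌈·⌉ = 1110
j=9: r + 8k = 1255.64 → ⌈·⌉ = 1256
j=10: r + 9k = 1402.015 → ⌈·⌉ = 1403
j=11: r + 10k = 1548.39 → ⌈·⌉ = 1549
j=12: r + 11k = 1694.765 → ⌈·⌉ = 1695
j=13: r + 12k = 1841.14 → ⌈·⌉ = 1842
j=14: r + 13k = 1987.515 → ⌈·⌉ = 1988
j=15: r + 14k = 2133.89 → ⌈·⌉ = 2134
j=16: r + 15k = 2280.265 → ⌈·⌉ = 2281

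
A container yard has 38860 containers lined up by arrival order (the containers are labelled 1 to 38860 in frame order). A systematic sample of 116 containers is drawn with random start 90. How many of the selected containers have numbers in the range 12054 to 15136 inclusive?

9

k = 38860/116 = 335
First selection ≥ 12054: 90 + ⌈(12054−90)/335⌉·335 = 90 + 36×335 = 12150
Last selection ≤ 15136: 90 + ⌊(15136−90)/335⌋·335 = 90 + 44×335 = 14830
Count = 44 − 36 + 1 = 9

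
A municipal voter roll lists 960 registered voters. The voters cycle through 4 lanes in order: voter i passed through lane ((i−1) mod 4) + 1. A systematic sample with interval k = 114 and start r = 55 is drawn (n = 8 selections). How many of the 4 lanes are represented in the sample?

Consecutive selections differ by k = 114, so their lane numbers differ by 114 mod 4 = 2.
gcd(114, 4) = 2, so the sample visits 4/2 = 2 distinct residues mod 4.
Start 55 is lane 3; the lanes hit are 1, 3.

2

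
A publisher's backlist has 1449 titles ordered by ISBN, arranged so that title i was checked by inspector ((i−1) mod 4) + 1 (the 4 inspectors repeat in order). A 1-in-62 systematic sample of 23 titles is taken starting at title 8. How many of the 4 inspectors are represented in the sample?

2

Consecutive selections differ by k = 62, so their inspector numbers differ by 62 mod 4 = 2.
gcd(62, 4) = 2, so the sample visits 4/2 = 2 distinct residues mod 4.
Start 8 is inspector 4; the inspectors hit are 2, 4.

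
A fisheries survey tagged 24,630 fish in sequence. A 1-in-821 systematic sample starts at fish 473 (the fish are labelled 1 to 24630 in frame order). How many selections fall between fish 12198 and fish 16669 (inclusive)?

k = 821
First selection ≥ 12198: 473 + ⌈(12198−473)/821⌉·821 = 473 + 15×821 = 12788
Last selection ≤ 16669: 473 + ⌊(16669−473)/821⌋·821 = 473 + 19×821 = 16072
Count = 19 − 15 + 1 = 5

5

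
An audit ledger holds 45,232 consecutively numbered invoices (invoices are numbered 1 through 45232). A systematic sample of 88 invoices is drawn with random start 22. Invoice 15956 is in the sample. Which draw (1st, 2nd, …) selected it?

32

k = 45232/88 = 514
position = (15956 − 22)/514 + 1 = 15934/514 + 1 = 31 + 1 = 32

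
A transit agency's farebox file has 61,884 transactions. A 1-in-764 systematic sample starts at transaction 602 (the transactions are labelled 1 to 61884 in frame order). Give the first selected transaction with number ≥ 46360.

k = 764
Steps past start: ⌈(46360 − 602)/764⌉ = ⌈45758/764⌉ = 60
Selected transaction: 602 + 60×764 = 46442

46442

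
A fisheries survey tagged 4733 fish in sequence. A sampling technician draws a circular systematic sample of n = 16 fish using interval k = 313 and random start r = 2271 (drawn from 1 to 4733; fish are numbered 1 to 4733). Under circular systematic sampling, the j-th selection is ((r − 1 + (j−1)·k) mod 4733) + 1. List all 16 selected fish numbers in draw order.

Selection 1: 2271
Selection 2: 2271 + 313 = 2584
Selection 3: 2584 + 313 = 2897
Selection 4: 2897 + 313 = 3210
Selection 5: 3210 + 313 = 3523
Selection 6: 3523 + 313 = 3836
Selection 7: 3836 + 313 = 4149
Selection 8: 4149 + 313 = 4462
Selection 9: 4462 + 313 = 4775 → 4775 − 4733 = 42
Selection 10: 42 + 313 = 355
Selection 11: 355 + 313 = 668
Selection 12: 668 + 313 = 981
Selection 13: 981 + 313 = 1294
Selection 14: 1294 + 313 = 1607
Selection 15: 1607 + 313 = 1920
Selection 16: 1920 + 313 = 2233

2271, 2584, 2897, 3210, 3523, 3836, 4149, 4462, 42, 355, 668, 981, 1294, 1607, 1920, 2233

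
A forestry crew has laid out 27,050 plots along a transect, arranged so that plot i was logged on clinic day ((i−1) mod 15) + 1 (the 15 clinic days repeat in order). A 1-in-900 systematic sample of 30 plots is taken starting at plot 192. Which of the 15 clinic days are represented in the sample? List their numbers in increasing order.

Consecutive selections differ by k = 900, so their clinic day numbers differ by 900 mod 15 = 0.
gcd(900, 15) = 15, so the sample visits 15/15 = 1 distinct residues mod 15.
Start 192 is clinic day 12; the clinic days hit are 12.

12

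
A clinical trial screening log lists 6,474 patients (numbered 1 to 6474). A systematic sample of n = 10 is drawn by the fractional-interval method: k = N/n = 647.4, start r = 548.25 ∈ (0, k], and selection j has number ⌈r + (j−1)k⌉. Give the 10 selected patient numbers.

549, 1196, 1844, 2491, 3138, 3786, 4433, 5081, 5728, 6375

j=1: r + 0k = 548.25 → ⌈·⌉ = 549
j=2: r + 1k = 1195.65 → ⌈·⌉ = 1196
j=3: r + 2k = 1843.05 → ⌈·⌉ = 1844
j=4: r + 3k = 2490.45 → ⌈·⌉ = 2491
j=5: r + 4k = 3137.85 → ⌈·⌉ = 3138
j=6: r + 5k = 3785.25 → ⌈·⌉ = 3786
j=7: r + 6k = 4432.65 → ⌈·⌉ = 4433
j=8: r + 7k = 5080.05 → ⌈·⌉ = 5081
j=9: r + 8k = 5727.45 → ⌈·⌉ = 5728
j=10: r + 9k = 6374.85 → ⌈·⌉ = 6375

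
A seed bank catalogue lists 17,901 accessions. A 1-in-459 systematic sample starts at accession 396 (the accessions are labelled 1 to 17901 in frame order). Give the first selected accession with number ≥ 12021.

k = 459
Steps past start: ⌈(12021 − 396)/459⌉ = ⌈11625/459⌉ = 26
Selected accession: 396 + 26×459 = 12330

12330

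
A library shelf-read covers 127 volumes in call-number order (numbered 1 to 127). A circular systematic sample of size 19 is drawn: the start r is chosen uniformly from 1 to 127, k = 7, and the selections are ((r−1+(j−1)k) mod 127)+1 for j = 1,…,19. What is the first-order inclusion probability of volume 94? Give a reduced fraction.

For each position j, as r ranges over 1…127 the j-th selection hits every volume exactly once, so volume 94 is selected for exactly 19 of the 127 starts.
Inclusion probability = 19/127.

19/127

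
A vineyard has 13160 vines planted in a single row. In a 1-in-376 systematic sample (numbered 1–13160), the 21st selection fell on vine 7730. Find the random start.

k = 376
r = 7730 − (21−1)×376 = 7730 − 7520 = 210

210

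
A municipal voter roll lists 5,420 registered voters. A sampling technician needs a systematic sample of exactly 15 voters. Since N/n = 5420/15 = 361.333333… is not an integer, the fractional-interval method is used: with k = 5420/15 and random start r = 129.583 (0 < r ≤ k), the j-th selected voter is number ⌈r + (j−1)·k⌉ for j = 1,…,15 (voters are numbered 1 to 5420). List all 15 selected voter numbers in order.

130, 491, 853, 1214, 1575, 1937, 2298, 2659, 3021, 3382, 3743, 4105, 4466, 4827, 5189

j=1: r + 0k = 129.583 → ⌈·⌉ = 130
j=2: r + 1k = 490.916333… → ⌈·⌉ = 491
j=3: r + 2k = 852.249666… → ⌈·⌉ = 853
j=4: r + 3k = 1213.583 → ⌈·⌉ = 1214
j=5: r + 4k = 1574.916333… → ⌈·⌉ = 1575
j=6: r + 5k = 1936.249666… → ⌈·⌉ = 1937
j=7: r + 6k = 2297.583 → ⌈·⌉ = 2298
j=8: r + 7k = 2658.916333… → ⌈·⌉ = 2659
j=9: r + 8k = 3020.249666… → ⌈·⌉ = 3021
j=10: r + 9k = 3381.583 → ⌈·⌉ = 3382
j=11: r + 10k = 3742.916333… → ⌈·⌉ = 3743
j=12: r + 11k = 4104.249666… → ⌈·⌉ = 4105
j=13: r + 12k = 4465.583 → ⌈·⌉ = 4466
j=14: r + 13k = 4826.916333… → ⌈·⌉ = 4827
j=15: r + 14k = 5188.249666… → ⌈·⌉ = 5189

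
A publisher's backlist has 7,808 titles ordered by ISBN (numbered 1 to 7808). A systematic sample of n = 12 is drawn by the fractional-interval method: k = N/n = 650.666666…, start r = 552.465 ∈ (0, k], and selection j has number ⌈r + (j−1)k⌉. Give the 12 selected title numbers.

553, 1204, 1854, 2505, 3156, 3806, 4457, 5108, 5758, 6409, 7060, 7710

j=1: r + 0k = 552.465 → ⌈·⌉ = 553
j=2: r + 1k = 1203.131666… → ⌈·⌉ = 1204
j=3: r + 2k = 1853.798333… → ⌈·⌉ = 1854
j=4: r + 3k = 2504.465 → ⌈·⌉ = 2505
j=5: r + 4k = 3155.131666… → ⌈·⌉ = 3156
j=6: r + 5k = 3805.798333… → ⌈·⌉ = 3806
j=7: r + 6k = 4456.465 → ⌈·⌉ = 4457
j=8: r + 7k = 5107.131666… → ⌈·⌉ = 5108
j=9: r + 8k = 5757.798333… → ⌈·⌉ = 5758
j=10: r + 9k = 6408.465 → ⌈·⌉ = 6409
j=11: r + 10k = 7059.131666… → ⌈·⌉ = 7060
j=12: r + 11k = 7709.798333… → ⌈·⌉ = 7710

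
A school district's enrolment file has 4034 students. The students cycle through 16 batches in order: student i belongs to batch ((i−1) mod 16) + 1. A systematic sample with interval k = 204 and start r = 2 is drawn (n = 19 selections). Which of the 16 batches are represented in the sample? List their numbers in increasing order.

Consecutive selections differ by k = 204, so their batch numbers differ by 204 mod 16 = 12.
gcd(204, 16) = 4, so the sample visits 16/4 = 4 distinct residues mod 16.
Start 2 is batch 2; the batches hit are 2, 6, 10, 14.

2, 6, 10, 14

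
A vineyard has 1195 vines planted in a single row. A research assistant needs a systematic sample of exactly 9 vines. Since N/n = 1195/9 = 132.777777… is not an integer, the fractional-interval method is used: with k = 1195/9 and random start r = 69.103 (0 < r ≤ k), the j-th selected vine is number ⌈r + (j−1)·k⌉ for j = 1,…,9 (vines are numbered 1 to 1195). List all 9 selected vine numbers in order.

j=1: r + 0k = 69.103 → ⌈·⌉ = 70
j=2: r + 1k = 201.880777… → ⌈·⌉ = 202
j=3: r + 2k = 334.658555… → ⌈·⌉ = 335
j=4: r + 3k = 467.436333… → ⌈·⌉ = 468
j=5: r + 4k = 600.214111… → ⌈·⌉ = 601
j=6: r + 5k = 732.991888… → ⌈·⌉ = 733
j=7: r + 6k = 865.769666… → ⌈·⌉ = 866
j=8: r + 7k = 998.547444… → ⌈·⌉ = 999
j=9: r + 8k = 1131.325222… → ⌈·⌉ = 1132

70, 202, 335, 468, 601, 733, 866, 999, 1132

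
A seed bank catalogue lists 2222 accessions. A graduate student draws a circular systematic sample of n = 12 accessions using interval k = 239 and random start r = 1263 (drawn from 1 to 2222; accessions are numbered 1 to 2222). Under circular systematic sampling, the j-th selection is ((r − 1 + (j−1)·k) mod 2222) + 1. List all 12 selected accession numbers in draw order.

Selection 1: 1263
Selection 2: 1263 + 239 = 1502
Selection 3: 1502 + 239 = 1741
Selection 4: 1741 + 239 = 1980
Selection 5: 1980 + 239 = 2219
Selection 6: 2219 + 239 = 2458 → 2458 − 2222 = 236
Selection 7: 236 + 239 = 475
Selection 8: 475 + 239 = 714
Selection 9: 714 + 239 = 953
Selection 10: 953 + 239 = 1192
Selection 11: 1192 + 239 = 1431
Selection 12: 1431 + 239 = 1670

1263, 1502, 1741, 1980, 2219, 236, 475, 714, 953, 1192, 1431, 1670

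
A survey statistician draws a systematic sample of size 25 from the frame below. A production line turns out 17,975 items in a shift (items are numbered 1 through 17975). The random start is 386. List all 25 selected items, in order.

386, 1105, 1824, 2543, 3262, 3981, 4700, 5419, 6138, 6857, 7576, 8295, 9014, 9733, 10452, 11171, 11890, 12609, 13328, 14047, 14766, 15485, 16204, 16923, 17642

k = N/n = 17975/25 = 719
item 1: 386
item 2: 386 + 719 = 1105
item 3: 1105 + 719 = 1824
item 4: 1824 + 719 = 2543
item 5: 2543 + 719 = 3262
item 6: 3262 + 719 = 3981
item 7: 3981 + 719 = 4700
item 8: 4700 + 719 = 5419
item 9: 5419 + 719 = 6138
item 10: 6138 + 719 = 6857
item 11: 6857 + 719 = 7576
item 12: 7576 + 719 = 8295
item 13: 8295 + 719 = 9014
item 14: 9014 + 719 = 9733
item 15: 9733 + 719 = 10452
item 16: 10452 + 719 = 11171
item 17: 11171 + 719 = 11890
item 18: 11890 + 719 = 12609
item 19: 12609 + 719 = 13328
item 20: 13328 + 719 = 14047
item 21: 14047 + 719 = 14766
item 22: 14766 + 719 = 15485
item 23: 15485 + 719 = 16204
item 24: 16204 + 719 = 16923
item 25: 16923 + 719 = 17642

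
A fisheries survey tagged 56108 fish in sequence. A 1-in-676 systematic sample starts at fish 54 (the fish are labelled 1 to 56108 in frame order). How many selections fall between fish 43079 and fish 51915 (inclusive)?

13

k = 676
First selection ≥ 43079: 54 + ⌈(43079−54)/676⌉·676 = 54 + 64×676 = 43318
Last selection ≤ 51915: 54 + ⌊(51915−54)/676⌋·676 = 54 + 76×676 = 51430
Count = 76 − 64 + 1 = 13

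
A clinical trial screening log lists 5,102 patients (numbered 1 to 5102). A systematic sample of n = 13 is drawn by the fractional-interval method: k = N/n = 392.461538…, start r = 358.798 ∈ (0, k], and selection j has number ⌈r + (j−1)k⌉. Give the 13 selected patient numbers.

359, 752, 1144, 1537, 1929, 2322, 2714, 3107, 3499, 3891, 4284, 4676, 5069

j=1: r + 0k = 358.798 → ⌈·⌉ = 359
j=2: r + 1k = 751.259538… → ⌈·⌉ = 752
j=3: r + 2k = 1143.721076… → ⌈·⌉ = 1144
j=4: r + 3k = 1536.182615… → ⌈·⌉ = 1537
j=5: r + 4k = 1928.644153… → ⌈·⌉ = 1929
j=6: r + 5k = 2321.105692… → ⌈·⌉ = 2322
j=7: r + 6k = 2713.567230… → ⌈·⌉ = 2714
j=8: r + 7k = 3106.028769… → ⌈·⌉ = 3107
j=9: r + 8k = 3498.490307… → ⌈·⌉ = 3499
j=10: r + 9k = 3890.951846… → ⌈·⌉ = 3891
j=11: r + 10k = 4283.413384… → ⌈·⌉ = 4284
j=12: r + 11k = 4675.874923… → ⌈·⌉ = 4676
j=13: r + 12k = 5068.336461… → ⌈·⌉ = 5069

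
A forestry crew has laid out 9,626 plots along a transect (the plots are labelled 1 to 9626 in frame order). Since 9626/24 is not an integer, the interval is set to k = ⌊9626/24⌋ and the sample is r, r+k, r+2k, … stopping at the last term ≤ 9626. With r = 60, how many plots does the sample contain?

k = ⌊9626/24⌋ = 401
Achieved size = ⌊(9626 − 60)/401⌋ + 1 = ⌊9566/401⌋ + 1 = 23 + 1 = 24
(last selection: 60 + 23×401 = 9283 ≤ 9626; next would be 9684 > 9626)

24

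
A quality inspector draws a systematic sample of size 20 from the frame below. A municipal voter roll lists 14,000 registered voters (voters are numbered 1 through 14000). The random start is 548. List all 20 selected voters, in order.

k = N/n = 14000/20 = 700
voter 1: 548
voter 2: 548 + 700 = 1248
voter 3: 1248 + 700 = 1948
voter 4: 1948 + 700 = 2648
voter 5: 2648 + 700 = 3348
voter 6: 3348 + 700 = 4048
voter 7: 4048 + 700 = 4748
voter 8: 4748 + 700 = 5448
voter 9: 5448 + 700 = 6148
voter 10: 6148 + 700 = 6848
voter 11: 6848 + 700 = 7548
voter 12: 7548 + 700 = 8248
voter 13: 8248 + 700 = 8948
voter 14: 8948 + 700 = 9648
voter 15: 9648 + 700 = 10348
voter 16: 10348 + 700 = 11048
voter 17: 11048 + 700 = 11748
voter 18: 11748 + 700 = 12448
voter 19: 12448 + 700 = 13148
voter 20: 13148 + 700 = 13848

548, 1248, 1948, 2648, 3348, 4048, 4748, 5448, 6148, 6848, 7548, 8248, 8948, 9648, 10348, 11048, 11748, 12448, 13148, 13848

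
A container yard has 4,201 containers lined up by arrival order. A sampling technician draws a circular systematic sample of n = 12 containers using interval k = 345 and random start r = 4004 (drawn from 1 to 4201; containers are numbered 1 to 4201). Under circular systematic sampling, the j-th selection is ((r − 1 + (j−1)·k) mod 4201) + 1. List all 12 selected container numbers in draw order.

4004, 148, 493, 838, 1183, 1528, 1873, 2218, 2563, 2908, 3253, 3598

Selection 1: 4004
Selection 2: 4004 + 345 = 4349 → 4349 − 4201 = 148
Selection 3: 148 + 345 = 493
Selection 4: 493 + 345 = 838
Selection 5: 838 + 345 = 1183
Selection 6: 1183 + 345 = 1528
Selection 7: 1528 + 345 = 1873
Selection 8: 1873 + 345 = 2218
Selection 9: 2218 + 345 = 2563
Selection 10: 2563 + 345 = 2908
Selection 11: 2908 + 345 = 3253
Selection 12: 3253 + 345 = 3598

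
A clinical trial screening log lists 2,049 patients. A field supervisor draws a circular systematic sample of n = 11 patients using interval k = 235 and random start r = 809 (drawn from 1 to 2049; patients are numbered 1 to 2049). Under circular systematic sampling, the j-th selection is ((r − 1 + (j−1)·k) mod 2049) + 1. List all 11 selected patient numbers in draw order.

Selection 1: 809
Selection 2: 809 + 235 = 1044
Selection 3: 1044 + 235 = 1279
Selection 4: 1279 + 235 = 1514
Selection 5: 1514 + 235 = 1749
Selection 6: 1749 + 235 = 1984
Selection 7: 1984 + 235 = 2219 → 2219 − 2049 = 170
Selection 8: 170 + 235 = 405
Selection 9: 405 + 235 = 640
Selection 10: 640 + 235 = 875
Selection 11: 875 + 235 = 1110

809, 1044, 1279, 1514, 1749, 1984, 170, 405, 640, 875, 1110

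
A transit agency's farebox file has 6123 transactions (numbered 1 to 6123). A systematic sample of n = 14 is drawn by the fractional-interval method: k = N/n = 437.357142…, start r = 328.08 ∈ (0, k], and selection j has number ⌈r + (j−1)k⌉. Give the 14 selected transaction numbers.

j=1: r + 0k = 328.08 → ⌈·⌉ = 329
j=2: r + 1k = 765.437142… → ⌈·⌉ = 766
j=3: r + 2k = 1202.794285… → ⌈·⌉ = 1203
j=4: r + 3k = 1640.151428… → ⌈·⌉ = 1641
j=5: r + 4k = 2077.508571… → ⌈·⌉ = 2078
j=6: r + 5k = 2514.865714… → ⌈·⌉ = 2515
j=7: r + 6k = 2952.222857… → ⌈·⌉ = 2953
j=8: r + 7k = 3389.58 → ⌈·⌉ = 3390
j=9: r + 8k = 3826.937142… → ⌈·⌉ = 3827
j=10: r + 9k = 4264.294285… → ⌈·⌉ = 4265
j=11: r + 10k = 4701.651428… → ⌈·⌉ = 4702
j=12: r + 11k = 5139.008571… → ⌈·⌉ = 5140
j=13: r + 12k = 5576.365714… → ⌈·⌉ = 5577
j=14: r + 13k = 6013.722857… → ⌈·⌉ = 6014

329, 766, 1203, 1641, 2078, 2515, 2953, 3390, 3827, 4265, 4702, 5140, 5577, 6014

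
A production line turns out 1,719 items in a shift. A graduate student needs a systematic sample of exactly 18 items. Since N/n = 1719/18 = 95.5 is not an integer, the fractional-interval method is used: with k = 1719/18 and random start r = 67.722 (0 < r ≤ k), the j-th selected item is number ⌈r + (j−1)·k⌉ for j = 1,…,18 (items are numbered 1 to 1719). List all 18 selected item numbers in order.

j=1: r + 0k = 67.722 → ⌈·⌉ = 68
j=2: r + 1k = 163.222 → ⌈·⌉ = 164
j=3: r + 2k = 258.722 → ⌈·⌉ = 259
j=4: r + 3k = 354.222 → ⌈·⌉ = 355
j=5: r + 4k = 449.722 → ⌈·⌉ = 450
j=6: r + 5k = 545.222 → ⌈·⌉ = 546
j=7: r + 6k = 640.722 → ⌈·⌉ = 641
j=8: r + 7k = 736.222 → ⌈·⌉ = 737
j=9: r + 8k = 831.722 → ⌈·⌉ = 832
j=10: r + 9k = 927.222 → ⌈·⌉ = 928
j=11: r + 10k = 1022.722 → ⌈·⌉ = 1023
j=12: r + 11k = 1118.222 → ⌈·⌉ = 1119
j=13: r + 12k = 1213.722 → ⌈·⌉ = 1214
j=14: r + 13k = 1309.222 → ⌈·⌉ = 1310
j=15: r + 14k = 1404.722 → ⌈·⌉ = 1405
j=16: r + 15k = 1500.222 → ⌈·⌉ = 1501
j=17: r + 16k = 1595.722 → ⌈·⌉ = 1596
j=18: r + 17k = 1691.222 → ⌈·⌉ = 1692

68, 164, 259, 355, 450, 546, 641, 737, 832, 928, 1023, 1119, 1214, 1310, 1405, 1501, 1596, 1692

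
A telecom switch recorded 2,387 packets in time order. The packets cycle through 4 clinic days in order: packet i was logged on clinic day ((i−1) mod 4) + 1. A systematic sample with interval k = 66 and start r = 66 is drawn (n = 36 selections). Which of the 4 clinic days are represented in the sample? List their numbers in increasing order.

Consecutive selections differ by k = 66, so their clinic day numbers differ by 66 mod 4 = 2.
gcd(66, 4) = 2, so the sample visits 4/2 = 2 distinct residues mod 4.
Start 66 is clinic day 2; the clinic days hit are 2, 4.

2, 4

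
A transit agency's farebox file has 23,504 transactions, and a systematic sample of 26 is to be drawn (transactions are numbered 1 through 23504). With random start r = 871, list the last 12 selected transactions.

k = N/n = 23504/26 = 904
15th selection = 871 + 14×904 = 13527
16th: 13527 + 904 = 14431
17th: 14431 + 904 = 15335
18th: 15335 + 904 = 16239
19th: 16239 + 904 = 17143
20th: 17143 + 904 = 18047
21st: 18047 + 904 = 18951
22nd: 18951 + 904 = 19855
23rd: 19855 + 904 = 20759
24th: 20759 + 904 = 21663
25th: 21663 + 904 = 22567
26th: 22567 + 904 = 23471

13527, 14431, 15335, 16239, 17143, 18047, 18951, 19855, 20759, 21663, 22567, 23471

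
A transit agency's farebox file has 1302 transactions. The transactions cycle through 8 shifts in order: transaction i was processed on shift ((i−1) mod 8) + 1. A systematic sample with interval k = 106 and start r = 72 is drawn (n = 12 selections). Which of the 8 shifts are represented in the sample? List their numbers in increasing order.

2, 4, 6, 8

Consecutive selections differ by k = 106, so their shift numbers differ by 106 mod 8 = 2.
gcd(106, 8) = 2, so the sample visits 8/2 = 4 distinct residues mod 8.
Start 72 is shift 8; the shifts hit are 2, 4, 6, 8.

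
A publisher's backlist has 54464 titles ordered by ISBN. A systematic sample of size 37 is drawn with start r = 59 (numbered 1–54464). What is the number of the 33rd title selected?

k = 54464/37 = 1472
33rd selection = r + (33−1)·k = 59 + 32×1472 = 59 + 47104 = 47163

47163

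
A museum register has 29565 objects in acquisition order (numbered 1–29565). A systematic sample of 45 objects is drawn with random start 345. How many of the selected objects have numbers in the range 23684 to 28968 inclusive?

k = 29565/45 = 657
First selection ≥ 23684: 345 + ⌈(23684−345)/657⌉·657 = 345 + 36×657 = 23997
Last selection ≤ 28968: 345 + ⌊(28968−345)/657⌋·657 = 345 + 43×657 = 28596
Count = 43 − 36 + 1 = 8

8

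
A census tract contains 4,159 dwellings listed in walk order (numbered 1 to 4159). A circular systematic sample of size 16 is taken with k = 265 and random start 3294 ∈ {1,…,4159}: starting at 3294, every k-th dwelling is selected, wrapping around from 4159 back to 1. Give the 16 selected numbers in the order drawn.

3294, 3559, 3824, 4089, 195, 460, 725, 990, 1255, 1520, 1785, 2050, 2315, 2580, 2845, 3110

Selection 1: 3294
Selection 2: 3294 + 265 = 3559
Selection 3: 3559 + 265 = 3824
Selection 4: 3824 + 265 = 4089
Selection 5: 4089 + 265 = 4354 → 4354 − 4159 = 195
Selection 6: 195 + 265 = 460
Selection 7: 460 + 265 = 725
Selection 8: 725 + 265 = 990
Selection 9: 990 + 265 = 1255
Selection 10: 1255 + 265 = 1520
Selection 11: 1520 + 265 = 1785
Selection 12: 1785 + 265 = 2050
Selection 13: 2050 + 265 = 2315
Selection 14: 2315 + 265 = 2580
Selection 15: 2580 + 265 = 2845
Selection 16: 2845 + 265 = 3110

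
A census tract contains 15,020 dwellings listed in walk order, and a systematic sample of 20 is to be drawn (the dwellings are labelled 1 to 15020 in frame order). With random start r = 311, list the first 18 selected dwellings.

k = N/n = 15020/20 = 751
dwelling 1: 311
dwelling 2: 311 + 751 = 1062
dwelling 3: 1062 + 751 = 1813
dwelling 4: 1813 + 751 = 2564
dwelling 5: 2564 + 751 = 3315
dwelling 6: 3315 + 751 = 4066
dwelling 7: 4066 + 751 = 4817
dwelling 8: 4817 + 751 = 5568
dwelling 9: 5568 + 751 = 6319
dwelling 10: 6319 + 751 = 7070
dwelling 11: 7070 + 751 = 7821
dwelling 12: 7821 + 751 = 8572
dwelling 13: 8572 + 751 = 9323
dwelling 14: 9323 + 751 = 10074
dwelling 15: 10074 + 751 = 10825
dwelling 16: 10825 + 751 = 11576
dwelling 17: 11576 + 751 = 12327
dwelling 18: 12327 + 751 = 13078

311, 1062, 1813, 2564, 3315, 4066, 4817, 5568, 6319, 7070, 7821, 8572, 9323, 10074, 10825, 11576, 12327, 13078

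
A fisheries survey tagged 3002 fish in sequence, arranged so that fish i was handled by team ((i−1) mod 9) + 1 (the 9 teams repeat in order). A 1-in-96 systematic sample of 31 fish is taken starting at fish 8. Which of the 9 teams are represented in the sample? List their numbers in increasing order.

2, 5, 8

Consecutive selections differ by k = 96, so their team numbers differ by 96 mod 9 = 6.
gcd(96, 9) = 3, so the sample visits 9/3 = 3 distinct residues mod 9.
Start 8 is team 8; the teams hit are 2, 5, 8.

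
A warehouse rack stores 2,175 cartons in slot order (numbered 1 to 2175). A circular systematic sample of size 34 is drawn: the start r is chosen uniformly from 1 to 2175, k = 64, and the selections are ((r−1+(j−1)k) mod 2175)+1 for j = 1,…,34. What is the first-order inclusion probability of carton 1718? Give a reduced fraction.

34/2175

For each position j, as r ranges over 1…2175 the j-th selection hits every carton exactly once, so carton 1718 is selected for exactly 34 of the 2175 starts.
Inclusion probability = 34/2175.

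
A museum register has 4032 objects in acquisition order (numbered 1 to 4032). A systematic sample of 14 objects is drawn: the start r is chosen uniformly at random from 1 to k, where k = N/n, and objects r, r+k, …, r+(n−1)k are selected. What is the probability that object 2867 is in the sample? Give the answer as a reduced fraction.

k = 4032/14 = 288.
Object 2867 is selected iff r ≡ 2867 (mod 288); exactly one such r in {1,…,288}.
Inclusion probability = 1/288.

1/288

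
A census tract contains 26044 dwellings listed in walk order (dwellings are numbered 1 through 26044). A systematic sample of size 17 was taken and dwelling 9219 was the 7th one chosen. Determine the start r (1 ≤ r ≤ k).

27

k = 26044/17 = 1532
r = 9219 − (7−1)×1532 = 9219 − 9192 = 27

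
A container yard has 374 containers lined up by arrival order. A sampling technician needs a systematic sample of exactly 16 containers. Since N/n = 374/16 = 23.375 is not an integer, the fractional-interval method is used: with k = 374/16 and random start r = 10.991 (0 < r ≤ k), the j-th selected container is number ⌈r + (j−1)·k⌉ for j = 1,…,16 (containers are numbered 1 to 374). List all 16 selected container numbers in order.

11, 35, 58, 82, 105, 128, 152, 175, 198, 222, 245, 269, 292, 315, 339, 362

j=1: r + 0k = 10.991 → ⌈·⌉ = 11
j=2: r + 1k = 34.366 → ⌈·⌉ = 35
j=3: r + 2k = 57.741 → ⌈·⌉ = 58
j=4: r + 3k = 81.116 → ⌈·⌉ = 82
j=5: r + 4k = 104.491 → ⌈·⌉ = 105
j=6: r + 5k = 127.866 → ⌈·⌉ = 128
j=7: r + 6k = 151.241 → ⌈·⌉ = 152
j=8: r + 7k = 174.616 → ⌈·⌉ = 175
j=9: r + 8k = 197.991 → ⌈·⌉ = 198
j=10: r + 9k = 221.366 → ⌈·⌉ = 222
j=11: r + 10k = 244.741 → ⌈·⌉ = 245
j=12: r + 11k = 268.116 → ⌈·⌉ = 269
j=13: r + 12k = 291.491 → ⌈·⌉ = 292
j=14: r + 13k = 314.866 → ⌈·⌉ = 315
j=15: r + 14k = 338.241 → ⌈·⌉ = 339
j=16: r + 15k = 361.616 → ⌈·⌉ = 362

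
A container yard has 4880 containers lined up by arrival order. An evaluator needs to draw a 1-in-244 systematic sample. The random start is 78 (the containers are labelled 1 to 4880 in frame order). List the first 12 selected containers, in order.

container 1: 78
container 2: 78 + 244 = 322
container 3: 322 + 244 = 566
container 4: 566 + 244 = 810
container 5: 810 + 244 = 1054
container 6: 1054 + 244 = 1298
container 7: 1298 + 244 = 1542
container 8: 1542 + 244 = 1786
container 9: 1786 + 244 = 2030
container 10: 2030 + 244 = 2274
container 11: 2274 + 244 = 2518
container 12: 2518 + 244 = 2762

78, 322, 566, 810, 1054, 1298, 1542, 1786, 2030, 2274, 2518, 2762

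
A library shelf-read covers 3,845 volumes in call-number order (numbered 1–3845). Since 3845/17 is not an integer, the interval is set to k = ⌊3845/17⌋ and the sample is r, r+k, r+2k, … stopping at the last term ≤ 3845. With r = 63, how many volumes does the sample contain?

17

k = ⌊3845/17⌋ = 226
Achieved size = ⌊(3845 − 63)/226⌋ + 1 = ⌊3782/226⌋ + 1 = 16 + 1 = 17
(last selection: 63 + 16×226 = 3679 ≤ 3845; next would be 3905 > 3845)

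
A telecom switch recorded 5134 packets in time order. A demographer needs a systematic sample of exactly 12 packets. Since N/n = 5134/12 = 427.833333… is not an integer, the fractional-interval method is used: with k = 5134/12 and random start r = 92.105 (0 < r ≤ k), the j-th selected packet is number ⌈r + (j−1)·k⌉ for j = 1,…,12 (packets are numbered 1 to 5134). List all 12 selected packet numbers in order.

j=1: r + 0k = 92.105 → ⌈·⌉ = 93
j=2: r + 1k = 519.938333… → ⌈·⌉ = 520
j=3: r + 2k = 947.771666… → ⌈·⌉ = 948
j=4: r + 3k = 1375.605 → ⌈·⌉ = 1376
j=5: r + 4k = 1803.438333… → ⌈·⌉ = 1804
j=6: r + 5k = 2231.271666… → ⌈·⌉ = 2232
j=7: r + 6k = 2659.105 → ⌈·⌉ = 2660
j=8: r + 7k = 3086.938333… → ⌈·⌉ = 3087
j=9: r + 8k = 3514.771666… → ⌈·⌉ = 3515
j=10: r + 9k = 3942.605 → ⌈·⌉ = 3943
j=11: r + 10k = 4370.438333… → ⌈·⌉ = 4371
j=12: r + 11k = 4798.271666… → ⌈·⌉ = 4799

93, 520, 948, 1376, 1804, 2232, 2660, 3087, 3515, 3943, 4371, 4799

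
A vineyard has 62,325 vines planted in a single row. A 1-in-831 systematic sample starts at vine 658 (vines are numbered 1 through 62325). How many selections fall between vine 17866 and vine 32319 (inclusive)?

18

k = 831
First selection ≥ 17866: 658 + ⌈(17866−658)/831⌉·831 = 658 + 21×831 = 18109
Last selection ≤ 32319: 658 + ⌊(32319−658)/831⌋·831 = 658 + 38×831 = 32236
Count = 38 − 21 + 1 = 18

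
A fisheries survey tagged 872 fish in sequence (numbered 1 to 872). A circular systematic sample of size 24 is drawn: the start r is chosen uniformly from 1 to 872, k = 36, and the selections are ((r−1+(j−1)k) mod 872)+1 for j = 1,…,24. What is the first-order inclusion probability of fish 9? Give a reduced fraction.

For each position j, as r ranges over 1…872 the j-th selection hits every fish exactly once, so fish 9 is selected for exactly 24 of the 872 starts.
Inclusion probability = 24/872 = 3/109.

3/109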